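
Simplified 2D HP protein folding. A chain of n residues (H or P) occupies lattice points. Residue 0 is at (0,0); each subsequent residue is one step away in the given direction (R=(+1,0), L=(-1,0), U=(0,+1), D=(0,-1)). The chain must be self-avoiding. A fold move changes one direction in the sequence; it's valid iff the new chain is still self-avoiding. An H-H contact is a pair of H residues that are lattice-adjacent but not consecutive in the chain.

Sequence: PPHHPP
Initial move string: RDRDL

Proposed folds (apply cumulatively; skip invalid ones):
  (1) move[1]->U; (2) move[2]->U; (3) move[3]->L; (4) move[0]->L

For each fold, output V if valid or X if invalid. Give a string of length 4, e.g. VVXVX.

Initial: RDRDL -> [(0, 0), (1, 0), (1, -1), (2, -1), (2, -2), (1, -2)]
Fold 1: move[1]->U => RURDL INVALID (collision), skipped
Fold 2: move[2]->U => RDUDL INVALID (collision), skipped
Fold 3: move[3]->L => RDRLL INVALID (collision), skipped
Fold 4: move[0]->L => LDRDL VALID

Answer: XXXV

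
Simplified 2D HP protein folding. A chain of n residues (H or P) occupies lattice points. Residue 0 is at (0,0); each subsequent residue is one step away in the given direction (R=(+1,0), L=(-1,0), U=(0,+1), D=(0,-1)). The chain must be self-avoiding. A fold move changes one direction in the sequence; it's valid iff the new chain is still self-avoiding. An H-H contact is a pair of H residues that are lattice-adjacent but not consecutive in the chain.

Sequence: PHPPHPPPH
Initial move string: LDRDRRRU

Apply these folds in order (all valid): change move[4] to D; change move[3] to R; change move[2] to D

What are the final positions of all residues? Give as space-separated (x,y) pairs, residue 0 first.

Initial moves: LDRDRRRU
Fold: move[4]->D => LDRDDRRU (positions: [(0, 0), (-1, 0), (-1, -1), (0, -1), (0, -2), (0, -3), (1, -3), (2, -3), (2, -2)])
Fold: move[3]->R => LDRRDRRU (positions: [(0, 0), (-1, 0), (-1, -1), (0, -1), (1, -1), (1, -2), (2, -2), (3, -2), (3, -1)])
Fold: move[2]->D => LDDRDRRU (positions: [(0, 0), (-1, 0), (-1, -1), (-1, -2), (0, -2), (0, -3), (1, -3), (2, -3), (2, -2)])

Answer: (0,0) (-1,0) (-1,-1) (-1,-2) (0,-2) (0,-3) (1,-3) (2,-3) (2,-2)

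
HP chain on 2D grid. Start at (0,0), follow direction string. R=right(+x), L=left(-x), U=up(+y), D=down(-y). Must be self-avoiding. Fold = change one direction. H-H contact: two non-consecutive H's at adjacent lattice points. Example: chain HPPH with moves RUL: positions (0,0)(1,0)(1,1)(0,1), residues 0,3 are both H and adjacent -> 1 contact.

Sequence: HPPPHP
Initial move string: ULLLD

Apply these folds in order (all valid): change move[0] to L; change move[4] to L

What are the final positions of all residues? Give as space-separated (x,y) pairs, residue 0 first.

Answer: (0,0) (-1,0) (-2,0) (-3,0) (-4,0) (-5,0)

Derivation:
Initial moves: ULLLD
Fold: move[0]->L => LLLLD (positions: [(0, 0), (-1, 0), (-2, 0), (-3, 0), (-4, 0), (-4, -1)])
Fold: move[4]->L => LLLLL (positions: [(0, 0), (-1, 0), (-2, 0), (-3, 0), (-4, 0), (-5, 0)])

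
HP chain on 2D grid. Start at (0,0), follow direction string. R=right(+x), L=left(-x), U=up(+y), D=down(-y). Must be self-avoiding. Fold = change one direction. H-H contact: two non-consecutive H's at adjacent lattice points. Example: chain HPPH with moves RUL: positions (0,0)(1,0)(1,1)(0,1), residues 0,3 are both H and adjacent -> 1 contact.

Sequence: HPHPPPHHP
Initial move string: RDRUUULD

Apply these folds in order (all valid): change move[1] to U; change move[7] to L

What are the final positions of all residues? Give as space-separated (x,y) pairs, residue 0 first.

Answer: (0,0) (1,0) (1,1) (2,1) (2,2) (2,3) (2,4) (1,4) (0,4)

Derivation:
Initial moves: RDRUUULD
Fold: move[1]->U => RURUUULD (positions: [(0, 0), (1, 0), (1, 1), (2, 1), (2, 2), (2, 3), (2, 4), (1, 4), (1, 3)])
Fold: move[7]->L => RURUUULL (positions: [(0, 0), (1, 0), (1, 1), (2, 1), (2, 2), (2, 3), (2, 4), (1, 4), (0, 4)])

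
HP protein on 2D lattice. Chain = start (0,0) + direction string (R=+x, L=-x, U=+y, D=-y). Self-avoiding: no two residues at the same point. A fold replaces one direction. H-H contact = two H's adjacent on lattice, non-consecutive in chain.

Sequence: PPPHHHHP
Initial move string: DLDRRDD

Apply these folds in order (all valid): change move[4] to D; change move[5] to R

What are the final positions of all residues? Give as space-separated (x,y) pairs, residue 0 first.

Answer: (0,0) (0,-1) (-1,-1) (-1,-2) (0,-2) (0,-3) (1,-3) (1,-4)

Derivation:
Initial moves: DLDRRDD
Fold: move[4]->D => DLDRDDD (positions: [(0, 0), (0, -1), (-1, -1), (-1, -2), (0, -2), (0, -3), (0, -4), (0, -5)])
Fold: move[5]->R => DLDRDRD (positions: [(0, 0), (0, -1), (-1, -1), (-1, -2), (0, -2), (0, -3), (1, -3), (1, -4)])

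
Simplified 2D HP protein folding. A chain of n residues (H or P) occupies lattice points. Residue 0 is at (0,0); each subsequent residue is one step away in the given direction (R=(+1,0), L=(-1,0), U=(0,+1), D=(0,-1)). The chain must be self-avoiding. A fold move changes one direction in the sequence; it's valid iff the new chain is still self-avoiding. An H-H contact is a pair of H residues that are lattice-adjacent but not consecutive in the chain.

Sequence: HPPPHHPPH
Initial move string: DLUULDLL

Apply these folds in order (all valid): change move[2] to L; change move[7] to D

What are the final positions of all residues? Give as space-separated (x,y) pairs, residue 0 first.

Initial moves: DLUULDLL
Fold: move[2]->L => DLLULDLL (positions: [(0, 0), (0, -1), (-1, -1), (-2, -1), (-2, 0), (-3, 0), (-3, -1), (-4, -1), (-5, -1)])
Fold: move[7]->D => DLLULDLD (positions: [(0, 0), (0, -1), (-1, -1), (-2, -1), (-2, 0), (-3, 0), (-3, -1), (-4, -1), (-4, -2)])

Answer: (0,0) (0,-1) (-1,-1) (-2,-1) (-2,0) (-3,0) (-3,-1) (-4,-1) (-4,-2)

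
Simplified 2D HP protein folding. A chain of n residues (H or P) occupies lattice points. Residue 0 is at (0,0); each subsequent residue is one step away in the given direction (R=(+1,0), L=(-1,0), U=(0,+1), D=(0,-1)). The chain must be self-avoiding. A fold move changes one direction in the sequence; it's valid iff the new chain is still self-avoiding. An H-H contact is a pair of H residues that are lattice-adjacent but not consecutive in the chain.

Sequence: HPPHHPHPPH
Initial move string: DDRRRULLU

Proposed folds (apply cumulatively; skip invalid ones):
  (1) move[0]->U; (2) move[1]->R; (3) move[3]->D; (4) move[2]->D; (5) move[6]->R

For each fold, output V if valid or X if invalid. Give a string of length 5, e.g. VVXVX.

Answer: XVXXX

Derivation:
Initial: DDRRRULLU -> [(0, 0), (0, -1), (0, -2), (1, -2), (2, -2), (3, -2), (3, -1), (2, -1), (1, -1), (1, 0)]
Fold 1: move[0]->U => UDRRRULLU INVALID (collision), skipped
Fold 2: move[1]->R => DRRRRULLU VALID
Fold 3: move[3]->D => DRRDRULLU INVALID (collision), skipped
Fold 4: move[2]->D => DRDRRULLU INVALID (collision), skipped
Fold 5: move[6]->R => DRRRRURLU INVALID (collision), skipped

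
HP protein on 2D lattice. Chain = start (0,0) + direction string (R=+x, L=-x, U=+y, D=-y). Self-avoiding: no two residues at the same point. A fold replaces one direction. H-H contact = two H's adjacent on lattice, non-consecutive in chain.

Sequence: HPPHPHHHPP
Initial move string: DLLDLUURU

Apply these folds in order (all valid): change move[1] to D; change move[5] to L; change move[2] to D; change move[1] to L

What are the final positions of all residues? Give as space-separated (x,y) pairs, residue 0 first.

Initial moves: DLLDLUURU
Fold: move[1]->D => DDLDLUURU (positions: [(0, 0), (0, -1), (0, -2), (-1, -2), (-1, -3), (-2, -3), (-2, -2), (-2, -1), (-1, -1), (-1, 0)])
Fold: move[5]->L => DDLDLLURU (positions: [(0, 0), (0, -1), (0, -2), (-1, -2), (-1, -3), (-2, -3), (-3, -3), (-3, -2), (-2, -2), (-2, -1)])
Fold: move[2]->D => DDDDLLURU (positions: [(0, 0), (0, -1), (0, -2), (0, -3), (0, -4), (-1, -4), (-2, -4), (-2, -3), (-1, -3), (-1, -2)])
Fold: move[1]->L => DLDDLLURU (positions: [(0, 0), (0, -1), (-1, -1), (-1, -2), (-1, -3), (-2, -3), (-3, -3), (-3, -2), (-2, -2), (-2, -1)])

Answer: (0,0) (0,-1) (-1,-1) (-1,-2) (-1,-3) (-2,-3) (-3,-3) (-3,-2) (-2,-2) (-2,-1)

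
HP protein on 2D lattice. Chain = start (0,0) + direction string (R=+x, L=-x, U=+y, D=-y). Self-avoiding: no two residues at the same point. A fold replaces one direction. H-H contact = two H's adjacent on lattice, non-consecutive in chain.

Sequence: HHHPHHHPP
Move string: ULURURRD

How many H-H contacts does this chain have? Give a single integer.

Positions: [(0, 0), (0, 1), (-1, 1), (-1, 2), (0, 2), (0, 3), (1, 3), (2, 3), (2, 2)]
H-H contact: residue 1 @(0,1) - residue 4 @(0, 2)

Answer: 1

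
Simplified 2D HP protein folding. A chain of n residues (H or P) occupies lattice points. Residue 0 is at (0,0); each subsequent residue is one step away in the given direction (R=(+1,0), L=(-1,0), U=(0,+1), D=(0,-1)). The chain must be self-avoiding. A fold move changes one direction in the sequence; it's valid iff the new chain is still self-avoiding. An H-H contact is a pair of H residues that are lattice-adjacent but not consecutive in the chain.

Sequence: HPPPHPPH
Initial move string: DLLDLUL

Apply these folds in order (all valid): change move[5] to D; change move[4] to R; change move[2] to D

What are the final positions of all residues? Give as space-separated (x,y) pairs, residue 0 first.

Answer: (0,0) (0,-1) (-1,-1) (-1,-2) (-1,-3) (0,-3) (0,-4) (-1,-4)

Derivation:
Initial moves: DLLDLUL
Fold: move[5]->D => DLLDLDL (positions: [(0, 0), (0, -1), (-1, -1), (-2, -1), (-2, -2), (-3, -2), (-3, -3), (-4, -3)])
Fold: move[4]->R => DLLDRDL (positions: [(0, 0), (0, -1), (-1, -1), (-2, -1), (-2, -2), (-1, -2), (-1, -3), (-2, -3)])
Fold: move[2]->D => DLDDRDL (positions: [(0, 0), (0, -1), (-1, -1), (-1, -2), (-1, -3), (0, -3), (0, -4), (-1, -4)])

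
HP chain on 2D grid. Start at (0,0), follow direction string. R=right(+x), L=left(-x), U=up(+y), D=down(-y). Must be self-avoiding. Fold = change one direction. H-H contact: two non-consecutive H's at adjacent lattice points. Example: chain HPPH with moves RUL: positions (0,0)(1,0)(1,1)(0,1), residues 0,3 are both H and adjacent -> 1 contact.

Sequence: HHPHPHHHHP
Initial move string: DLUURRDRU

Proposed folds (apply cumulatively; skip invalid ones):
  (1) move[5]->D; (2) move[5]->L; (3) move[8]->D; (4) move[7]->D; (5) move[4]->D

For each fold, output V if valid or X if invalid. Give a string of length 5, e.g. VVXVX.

Initial: DLUURRDRU -> [(0, 0), (0, -1), (-1, -1), (-1, 0), (-1, 1), (0, 1), (1, 1), (1, 0), (2, 0), (2, 1)]
Fold 1: move[5]->D => DLUURDDRU INVALID (collision), skipped
Fold 2: move[5]->L => DLUURLDRU INVALID (collision), skipped
Fold 3: move[8]->D => DLUURRDRD VALID
Fold 4: move[7]->D => DLUURRDDD VALID
Fold 5: move[4]->D => DLUUDRDDD INVALID (collision), skipped

Answer: XXVVX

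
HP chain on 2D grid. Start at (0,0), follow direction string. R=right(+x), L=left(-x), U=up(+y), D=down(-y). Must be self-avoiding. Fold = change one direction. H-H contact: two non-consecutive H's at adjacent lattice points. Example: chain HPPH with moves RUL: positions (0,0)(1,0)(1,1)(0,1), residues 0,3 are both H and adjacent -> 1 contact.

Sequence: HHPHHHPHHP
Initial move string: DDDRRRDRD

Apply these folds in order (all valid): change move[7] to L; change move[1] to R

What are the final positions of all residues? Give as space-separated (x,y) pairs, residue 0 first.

Initial moves: DDDRRRDRD
Fold: move[7]->L => DDDRRRDLD (positions: [(0, 0), (0, -1), (0, -2), (0, -3), (1, -3), (2, -3), (3, -3), (3, -4), (2, -4), (2, -5)])
Fold: move[1]->R => DRDRRRDLD (positions: [(0, 0), (0, -1), (1, -1), (1, -2), (2, -2), (3, -2), (4, -2), (4, -3), (3, -3), (3, -4)])

Answer: (0,0) (0,-1) (1,-1) (1,-2) (2,-2) (3,-2) (4,-2) (4,-3) (3,-3) (3,-4)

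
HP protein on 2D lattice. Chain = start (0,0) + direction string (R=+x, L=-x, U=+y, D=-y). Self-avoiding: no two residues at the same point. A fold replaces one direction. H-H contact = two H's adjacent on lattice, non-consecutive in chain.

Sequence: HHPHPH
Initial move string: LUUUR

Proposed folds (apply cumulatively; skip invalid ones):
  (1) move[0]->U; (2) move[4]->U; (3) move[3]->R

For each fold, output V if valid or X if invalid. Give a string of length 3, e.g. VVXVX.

Answer: VVV

Derivation:
Initial: LUUUR -> [(0, 0), (-1, 0), (-1, 1), (-1, 2), (-1, 3), (0, 3)]
Fold 1: move[0]->U => UUUUR VALID
Fold 2: move[4]->U => UUUUU VALID
Fold 3: move[3]->R => UUURU VALID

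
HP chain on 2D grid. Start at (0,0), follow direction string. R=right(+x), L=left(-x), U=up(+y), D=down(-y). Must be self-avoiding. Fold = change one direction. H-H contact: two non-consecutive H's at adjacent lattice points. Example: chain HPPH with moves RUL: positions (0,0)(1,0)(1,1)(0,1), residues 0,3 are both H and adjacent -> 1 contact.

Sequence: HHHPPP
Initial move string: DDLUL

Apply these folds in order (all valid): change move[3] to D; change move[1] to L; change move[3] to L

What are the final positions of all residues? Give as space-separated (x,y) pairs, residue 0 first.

Answer: (0,0) (0,-1) (-1,-1) (-2,-1) (-3,-1) (-4,-1)

Derivation:
Initial moves: DDLUL
Fold: move[3]->D => DDLDL (positions: [(0, 0), (0, -1), (0, -2), (-1, -2), (-1, -3), (-2, -3)])
Fold: move[1]->L => DLLDL (positions: [(0, 0), (0, -1), (-1, -1), (-2, -1), (-2, -2), (-3, -2)])
Fold: move[3]->L => DLLLL (positions: [(0, 0), (0, -1), (-1, -1), (-2, -1), (-3, -1), (-4, -1)])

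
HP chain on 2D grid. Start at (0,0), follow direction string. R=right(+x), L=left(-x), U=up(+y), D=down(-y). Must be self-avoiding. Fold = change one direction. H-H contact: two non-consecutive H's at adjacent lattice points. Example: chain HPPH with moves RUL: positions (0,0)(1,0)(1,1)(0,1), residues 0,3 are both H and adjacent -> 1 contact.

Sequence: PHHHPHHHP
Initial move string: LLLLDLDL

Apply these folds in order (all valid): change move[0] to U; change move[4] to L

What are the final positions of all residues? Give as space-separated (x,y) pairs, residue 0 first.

Initial moves: LLLLDLDL
Fold: move[0]->U => ULLLDLDL (positions: [(0, 0), (0, 1), (-1, 1), (-2, 1), (-3, 1), (-3, 0), (-4, 0), (-4, -1), (-5, -1)])
Fold: move[4]->L => ULLLLLDL (positions: [(0, 0), (0, 1), (-1, 1), (-2, 1), (-3, 1), (-4, 1), (-5, 1), (-5, 0), (-6, 0)])

Answer: (0,0) (0,1) (-1,1) (-2,1) (-3,1) (-4,1) (-5,1) (-5,0) (-6,0)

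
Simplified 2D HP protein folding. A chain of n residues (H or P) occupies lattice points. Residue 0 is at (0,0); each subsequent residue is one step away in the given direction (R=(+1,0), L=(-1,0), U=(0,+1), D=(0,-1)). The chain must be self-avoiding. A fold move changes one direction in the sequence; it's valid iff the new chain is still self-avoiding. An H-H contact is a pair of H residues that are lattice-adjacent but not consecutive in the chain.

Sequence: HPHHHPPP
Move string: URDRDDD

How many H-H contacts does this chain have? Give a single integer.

Answer: 1

Derivation:
Positions: [(0, 0), (0, 1), (1, 1), (1, 0), (2, 0), (2, -1), (2, -2), (2, -3)]
H-H contact: residue 0 @(0,0) - residue 3 @(1, 0)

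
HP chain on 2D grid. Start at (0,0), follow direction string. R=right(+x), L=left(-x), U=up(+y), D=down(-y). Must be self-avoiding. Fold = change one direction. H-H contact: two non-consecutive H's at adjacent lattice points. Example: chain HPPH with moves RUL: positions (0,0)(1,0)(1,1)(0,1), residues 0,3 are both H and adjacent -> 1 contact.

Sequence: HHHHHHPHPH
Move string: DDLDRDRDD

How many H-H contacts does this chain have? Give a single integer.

Answer: 1

Derivation:
Positions: [(0, 0), (0, -1), (0, -2), (-1, -2), (-1, -3), (0, -3), (0, -4), (1, -4), (1, -5), (1, -6)]
H-H contact: residue 2 @(0,-2) - residue 5 @(0, -3)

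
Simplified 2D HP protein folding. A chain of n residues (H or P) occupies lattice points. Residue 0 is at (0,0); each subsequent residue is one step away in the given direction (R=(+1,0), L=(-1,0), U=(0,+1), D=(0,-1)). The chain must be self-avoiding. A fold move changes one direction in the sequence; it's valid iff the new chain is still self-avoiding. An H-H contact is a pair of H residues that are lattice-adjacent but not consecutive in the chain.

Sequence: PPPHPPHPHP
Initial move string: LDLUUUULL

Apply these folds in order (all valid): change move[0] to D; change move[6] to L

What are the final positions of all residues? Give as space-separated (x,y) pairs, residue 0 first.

Initial moves: LDLUUUULL
Fold: move[0]->D => DDLUUUULL (positions: [(0, 0), (0, -1), (0, -2), (-1, -2), (-1, -1), (-1, 0), (-1, 1), (-1, 2), (-2, 2), (-3, 2)])
Fold: move[6]->L => DDLUUULLL (positions: [(0, 0), (0, -1), (0, -2), (-1, -2), (-1, -1), (-1, 0), (-1, 1), (-2, 1), (-3, 1), (-4, 1)])

Answer: (0,0) (0,-1) (0,-2) (-1,-2) (-1,-1) (-1,0) (-1,1) (-2,1) (-3,1) (-4,1)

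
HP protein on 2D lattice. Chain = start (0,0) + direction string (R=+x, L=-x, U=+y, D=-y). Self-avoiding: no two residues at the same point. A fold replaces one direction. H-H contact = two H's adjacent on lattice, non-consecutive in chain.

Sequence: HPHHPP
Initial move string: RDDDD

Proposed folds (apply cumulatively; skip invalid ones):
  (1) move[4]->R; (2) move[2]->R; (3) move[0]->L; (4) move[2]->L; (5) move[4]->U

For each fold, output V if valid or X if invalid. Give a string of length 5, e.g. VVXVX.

Initial: RDDDD -> [(0, 0), (1, 0), (1, -1), (1, -2), (1, -3), (1, -4)]
Fold 1: move[4]->R => RDDDR VALID
Fold 2: move[2]->R => RDRDR VALID
Fold 3: move[0]->L => LDRDR VALID
Fold 4: move[2]->L => LDLDR VALID
Fold 5: move[4]->U => LDLDU INVALID (collision), skipped

Answer: VVVVX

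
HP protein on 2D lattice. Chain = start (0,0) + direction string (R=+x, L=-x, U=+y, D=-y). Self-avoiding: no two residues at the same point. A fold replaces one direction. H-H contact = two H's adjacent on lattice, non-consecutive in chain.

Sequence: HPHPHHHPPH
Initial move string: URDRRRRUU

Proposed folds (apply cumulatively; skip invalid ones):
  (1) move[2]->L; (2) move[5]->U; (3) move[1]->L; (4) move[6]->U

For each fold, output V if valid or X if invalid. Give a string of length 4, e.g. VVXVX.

Initial: URDRRRRUU -> [(0, 0), (0, 1), (1, 1), (1, 0), (2, 0), (3, 0), (4, 0), (5, 0), (5, 1), (5, 2)]
Fold 1: move[2]->L => URLRRRRUU INVALID (collision), skipped
Fold 2: move[5]->U => URDRRURUU VALID
Fold 3: move[1]->L => ULDRRURUU INVALID (collision), skipped
Fold 4: move[6]->U => URDRRUUUU VALID

Answer: XVXV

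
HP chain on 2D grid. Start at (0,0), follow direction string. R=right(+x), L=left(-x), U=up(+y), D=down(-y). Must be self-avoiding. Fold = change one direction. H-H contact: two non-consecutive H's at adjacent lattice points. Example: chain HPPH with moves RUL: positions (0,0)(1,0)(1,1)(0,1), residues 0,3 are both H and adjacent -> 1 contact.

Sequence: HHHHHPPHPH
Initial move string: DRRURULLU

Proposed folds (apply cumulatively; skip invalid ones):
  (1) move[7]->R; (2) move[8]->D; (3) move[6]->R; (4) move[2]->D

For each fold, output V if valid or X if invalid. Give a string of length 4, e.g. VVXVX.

Answer: XVXX

Derivation:
Initial: DRRURULLU -> [(0, 0), (0, -1), (1, -1), (2, -1), (2, 0), (3, 0), (3, 1), (2, 1), (1, 1), (1, 2)]
Fold 1: move[7]->R => DRRURULRU INVALID (collision), skipped
Fold 2: move[8]->D => DRRURULLD VALID
Fold 3: move[6]->R => DRRURURLD INVALID (collision), skipped
Fold 4: move[2]->D => DRDURULLD INVALID (collision), skipped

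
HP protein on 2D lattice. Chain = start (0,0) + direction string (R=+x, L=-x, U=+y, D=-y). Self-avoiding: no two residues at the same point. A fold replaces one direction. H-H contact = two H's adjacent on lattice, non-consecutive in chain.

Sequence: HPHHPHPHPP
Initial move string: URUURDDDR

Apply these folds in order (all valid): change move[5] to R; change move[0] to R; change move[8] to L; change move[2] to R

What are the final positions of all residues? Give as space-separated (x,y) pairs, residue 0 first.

Initial moves: URUURDDDR
Fold: move[5]->R => URUURRDDR (positions: [(0, 0), (0, 1), (1, 1), (1, 2), (1, 3), (2, 3), (3, 3), (3, 2), (3, 1), (4, 1)])
Fold: move[0]->R => RRUURRDDR (positions: [(0, 0), (1, 0), (2, 0), (2, 1), (2, 2), (3, 2), (4, 2), (4, 1), (4, 0), (5, 0)])
Fold: move[8]->L => RRUURRDDL (positions: [(0, 0), (1, 0), (2, 0), (2, 1), (2, 2), (3, 2), (4, 2), (4, 1), (4, 0), (3, 0)])
Fold: move[2]->R => RRRURRDDL (positions: [(0, 0), (1, 0), (2, 0), (3, 0), (3, 1), (4, 1), (5, 1), (5, 0), (5, -1), (4, -1)])

Answer: (0,0) (1,0) (2,0) (3,0) (3,1) (4,1) (5,1) (5,0) (5,-1) (4,-1)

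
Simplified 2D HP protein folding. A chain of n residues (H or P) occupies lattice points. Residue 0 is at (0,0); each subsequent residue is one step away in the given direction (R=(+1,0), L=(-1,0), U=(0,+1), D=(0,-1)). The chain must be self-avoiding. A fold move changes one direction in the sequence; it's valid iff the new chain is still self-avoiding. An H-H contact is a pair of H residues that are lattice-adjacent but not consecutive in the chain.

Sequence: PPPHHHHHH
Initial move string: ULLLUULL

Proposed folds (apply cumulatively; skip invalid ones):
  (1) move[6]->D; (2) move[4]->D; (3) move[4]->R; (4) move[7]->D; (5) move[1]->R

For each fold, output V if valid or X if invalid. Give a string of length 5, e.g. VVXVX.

Answer: XXXVX

Derivation:
Initial: ULLLUULL -> [(0, 0), (0, 1), (-1, 1), (-2, 1), (-3, 1), (-3, 2), (-3, 3), (-4, 3), (-5, 3)]
Fold 1: move[6]->D => ULLLUUDL INVALID (collision), skipped
Fold 2: move[4]->D => ULLLDULL INVALID (collision), skipped
Fold 3: move[4]->R => ULLLRULL INVALID (collision), skipped
Fold 4: move[7]->D => ULLLUULD VALID
Fold 5: move[1]->R => URLLUULD INVALID (collision), skipped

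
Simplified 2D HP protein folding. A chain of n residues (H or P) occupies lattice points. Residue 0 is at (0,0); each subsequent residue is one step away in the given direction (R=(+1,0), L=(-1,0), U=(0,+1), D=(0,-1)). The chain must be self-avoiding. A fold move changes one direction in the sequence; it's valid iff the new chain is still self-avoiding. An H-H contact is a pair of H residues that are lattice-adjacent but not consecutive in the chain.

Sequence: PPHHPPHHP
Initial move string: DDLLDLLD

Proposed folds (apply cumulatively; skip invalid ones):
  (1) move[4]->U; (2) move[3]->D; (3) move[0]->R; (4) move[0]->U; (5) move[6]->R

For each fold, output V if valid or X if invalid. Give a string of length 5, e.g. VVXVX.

Answer: VXVXX

Derivation:
Initial: DDLLDLLD -> [(0, 0), (0, -1), (0, -2), (-1, -2), (-2, -2), (-2, -3), (-3, -3), (-4, -3), (-4, -4)]
Fold 1: move[4]->U => DDLLULLD VALID
Fold 2: move[3]->D => DDLDULLD INVALID (collision), skipped
Fold 3: move[0]->R => RDLLULLD VALID
Fold 4: move[0]->U => UDLLULLD INVALID (collision), skipped
Fold 5: move[6]->R => RDLLULRD INVALID (collision), skipped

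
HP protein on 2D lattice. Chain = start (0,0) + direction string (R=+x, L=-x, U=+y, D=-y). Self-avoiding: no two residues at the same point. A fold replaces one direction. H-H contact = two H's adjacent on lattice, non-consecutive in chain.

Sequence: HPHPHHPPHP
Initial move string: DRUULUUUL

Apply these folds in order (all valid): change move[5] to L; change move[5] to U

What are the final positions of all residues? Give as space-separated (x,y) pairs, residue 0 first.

Answer: (0,0) (0,-1) (1,-1) (1,0) (1,1) (0,1) (0,2) (0,3) (0,4) (-1,4)

Derivation:
Initial moves: DRUULUUUL
Fold: move[5]->L => DRUULLUUL (positions: [(0, 0), (0, -1), (1, -1), (1, 0), (1, 1), (0, 1), (-1, 1), (-1, 2), (-1, 3), (-2, 3)])
Fold: move[5]->U => DRUULUUUL (positions: [(0, 0), (0, -1), (1, -1), (1, 0), (1, 1), (0, 1), (0, 2), (0, 3), (0, 4), (-1, 4)])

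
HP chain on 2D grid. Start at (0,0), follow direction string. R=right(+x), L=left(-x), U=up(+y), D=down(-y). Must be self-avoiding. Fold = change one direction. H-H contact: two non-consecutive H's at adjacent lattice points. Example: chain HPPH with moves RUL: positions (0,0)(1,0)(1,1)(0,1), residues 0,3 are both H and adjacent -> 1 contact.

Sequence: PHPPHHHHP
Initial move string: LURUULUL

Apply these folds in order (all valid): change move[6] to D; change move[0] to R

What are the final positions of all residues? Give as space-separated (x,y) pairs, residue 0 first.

Initial moves: LURUULUL
Fold: move[6]->D => LURUULDL (positions: [(0, 0), (-1, 0), (-1, 1), (0, 1), (0, 2), (0, 3), (-1, 3), (-1, 2), (-2, 2)])
Fold: move[0]->R => RURUULDL (positions: [(0, 0), (1, 0), (1, 1), (2, 1), (2, 2), (2, 3), (1, 3), (1, 2), (0, 2)])

Answer: (0,0) (1,0) (1,1) (2,1) (2,2) (2,3) (1,3) (1,2) (0,2)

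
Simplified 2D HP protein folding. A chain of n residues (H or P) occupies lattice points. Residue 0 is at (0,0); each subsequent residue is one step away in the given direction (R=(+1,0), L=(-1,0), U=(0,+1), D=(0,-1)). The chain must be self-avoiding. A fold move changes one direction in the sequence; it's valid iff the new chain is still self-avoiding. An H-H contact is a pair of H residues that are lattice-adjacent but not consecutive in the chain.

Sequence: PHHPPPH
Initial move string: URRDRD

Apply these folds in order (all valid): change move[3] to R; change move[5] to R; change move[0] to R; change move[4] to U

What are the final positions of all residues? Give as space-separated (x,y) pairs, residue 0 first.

Initial moves: URRDRD
Fold: move[3]->R => URRRRD (positions: [(0, 0), (0, 1), (1, 1), (2, 1), (3, 1), (4, 1), (4, 0)])
Fold: move[5]->R => URRRRR (positions: [(0, 0), (0, 1), (1, 1), (2, 1), (3, 1), (4, 1), (5, 1)])
Fold: move[0]->R => RRRRRR (positions: [(0, 0), (1, 0), (2, 0), (3, 0), (4, 0), (5, 0), (6, 0)])
Fold: move[4]->U => RRRRUR (positions: [(0, 0), (1, 0), (2, 0), (3, 0), (4, 0), (4, 1), (5, 1)])

Answer: (0,0) (1,0) (2,0) (3,0) (4,0) (4,1) (5,1)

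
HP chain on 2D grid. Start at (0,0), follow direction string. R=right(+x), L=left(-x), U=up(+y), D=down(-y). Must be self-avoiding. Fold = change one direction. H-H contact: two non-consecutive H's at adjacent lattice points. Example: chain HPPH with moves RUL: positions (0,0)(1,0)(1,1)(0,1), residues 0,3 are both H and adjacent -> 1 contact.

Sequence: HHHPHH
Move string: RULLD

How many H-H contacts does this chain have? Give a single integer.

Positions: [(0, 0), (1, 0), (1, 1), (0, 1), (-1, 1), (-1, 0)]
H-H contact: residue 0 @(0,0) - residue 5 @(-1, 0)

Answer: 1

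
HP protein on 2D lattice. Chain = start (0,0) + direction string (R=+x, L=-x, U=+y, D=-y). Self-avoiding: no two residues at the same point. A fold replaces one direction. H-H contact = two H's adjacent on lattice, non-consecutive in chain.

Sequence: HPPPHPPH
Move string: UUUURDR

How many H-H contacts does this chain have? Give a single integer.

Answer: 0

Derivation:
Positions: [(0, 0), (0, 1), (0, 2), (0, 3), (0, 4), (1, 4), (1, 3), (2, 3)]
No H-H contacts found.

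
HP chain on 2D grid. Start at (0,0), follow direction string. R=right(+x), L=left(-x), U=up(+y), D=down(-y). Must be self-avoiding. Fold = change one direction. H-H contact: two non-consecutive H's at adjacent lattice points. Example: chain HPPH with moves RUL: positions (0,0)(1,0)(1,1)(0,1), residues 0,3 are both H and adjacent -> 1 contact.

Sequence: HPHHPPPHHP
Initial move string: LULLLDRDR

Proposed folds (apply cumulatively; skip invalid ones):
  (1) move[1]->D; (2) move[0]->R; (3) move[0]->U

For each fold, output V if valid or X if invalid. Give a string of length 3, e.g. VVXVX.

Answer: VVX

Derivation:
Initial: LULLLDRDR -> [(0, 0), (-1, 0), (-1, 1), (-2, 1), (-3, 1), (-4, 1), (-4, 0), (-3, 0), (-3, -1), (-2, -1)]
Fold 1: move[1]->D => LDLLLDRDR VALID
Fold 2: move[0]->R => RDLLLDRDR VALID
Fold 3: move[0]->U => UDLLLDRDR INVALID (collision), skipped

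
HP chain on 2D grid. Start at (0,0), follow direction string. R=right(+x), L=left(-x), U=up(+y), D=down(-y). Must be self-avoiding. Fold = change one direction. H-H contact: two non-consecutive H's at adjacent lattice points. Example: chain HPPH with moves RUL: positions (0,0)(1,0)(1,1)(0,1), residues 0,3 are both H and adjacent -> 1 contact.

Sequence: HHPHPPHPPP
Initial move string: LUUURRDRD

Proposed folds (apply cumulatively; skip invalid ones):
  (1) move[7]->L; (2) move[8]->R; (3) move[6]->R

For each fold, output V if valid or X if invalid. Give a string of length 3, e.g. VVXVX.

Answer: VXX

Derivation:
Initial: LUUURRDRD -> [(0, 0), (-1, 0), (-1, 1), (-1, 2), (-1, 3), (0, 3), (1, 3), (1, 2), (2, 2), (2, 1)]
Fold 1: move[7]->L => LUUURRDLD VALID
Fold 2: move[8]->R => LUUURRDLR INVALID (collision), skipped
Fold 3: move[6]->R => LUUURRRLD INVALID (collision), skipped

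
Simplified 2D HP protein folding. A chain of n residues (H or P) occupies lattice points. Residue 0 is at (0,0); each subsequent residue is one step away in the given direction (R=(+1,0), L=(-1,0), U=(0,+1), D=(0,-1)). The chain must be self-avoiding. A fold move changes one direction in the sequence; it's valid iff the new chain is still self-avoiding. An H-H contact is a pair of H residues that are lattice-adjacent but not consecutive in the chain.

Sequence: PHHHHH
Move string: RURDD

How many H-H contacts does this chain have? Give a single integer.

Answer: 1

Derivation:
Positions: [(0, 0), (1, 0), (1, 1), (2, 1), (2, 0), (2, -1)]
H-H contact: residue 1 @(1,0) - residue 4 @(2, 0)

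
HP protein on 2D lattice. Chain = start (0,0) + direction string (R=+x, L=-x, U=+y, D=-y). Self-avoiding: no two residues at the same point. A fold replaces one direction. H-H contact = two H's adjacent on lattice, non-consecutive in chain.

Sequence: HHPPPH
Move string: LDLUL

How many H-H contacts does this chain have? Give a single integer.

Answer: 0

Derivation:
Positions: [(0, 0), (-1, 0), (-1, -1), (-2, -1), (-2, 0), (-3, 0)]
No H-H contacts found.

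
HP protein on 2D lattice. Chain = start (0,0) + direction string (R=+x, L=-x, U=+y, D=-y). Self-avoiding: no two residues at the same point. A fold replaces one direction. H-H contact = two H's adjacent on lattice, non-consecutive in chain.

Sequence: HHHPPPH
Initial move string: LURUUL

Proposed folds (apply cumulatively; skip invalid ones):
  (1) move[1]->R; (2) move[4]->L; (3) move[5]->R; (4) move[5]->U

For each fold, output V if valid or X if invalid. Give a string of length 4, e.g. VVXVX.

Initial: LURUUL -> [(0, 0), (-1, 0), (-1, 1), (0, 1), (0, 2), (0, 3), (-1, 3)]
Fold 1: move[1]->R => LRRUUL INVALID (collision), skipped
Fold 2: move[4]->L => LURULL VALID
Fold 3: move[5]->R => LURULR INVALID (collision), skipped
Fold 4: move[5]->U => LURULU VALID

Answer: XVXV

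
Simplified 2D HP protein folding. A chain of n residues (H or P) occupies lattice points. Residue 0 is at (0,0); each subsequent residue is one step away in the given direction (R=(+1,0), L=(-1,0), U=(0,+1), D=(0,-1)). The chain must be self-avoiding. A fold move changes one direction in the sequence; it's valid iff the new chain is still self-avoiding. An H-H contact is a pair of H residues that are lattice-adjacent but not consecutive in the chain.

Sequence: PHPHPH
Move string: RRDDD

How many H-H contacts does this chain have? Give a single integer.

Answer: 0

Derivation:
Positions: [(0, 0), (1, 0), (2, 0), (2, -1), (2, -2), (2, -3)]
No H-H contacts found.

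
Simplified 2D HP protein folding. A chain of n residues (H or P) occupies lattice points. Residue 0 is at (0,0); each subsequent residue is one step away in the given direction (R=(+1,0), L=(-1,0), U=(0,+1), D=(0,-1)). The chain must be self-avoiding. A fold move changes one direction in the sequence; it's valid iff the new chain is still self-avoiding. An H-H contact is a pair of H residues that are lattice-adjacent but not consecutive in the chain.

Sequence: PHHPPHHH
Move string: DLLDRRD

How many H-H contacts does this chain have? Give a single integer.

Answer: 2

Derivation:
Positions: [(0, 0), (0, -1), (-1, -1), (-2, -1), (-2, -2), (-1, -2), (0, -2), (0, -3)]
H-H contact: residue 1 @(0,-1) - residue 6 @(0, -2)
H-H contact: residue 2 @(-1,-1) - residue 5 @(-1, -2)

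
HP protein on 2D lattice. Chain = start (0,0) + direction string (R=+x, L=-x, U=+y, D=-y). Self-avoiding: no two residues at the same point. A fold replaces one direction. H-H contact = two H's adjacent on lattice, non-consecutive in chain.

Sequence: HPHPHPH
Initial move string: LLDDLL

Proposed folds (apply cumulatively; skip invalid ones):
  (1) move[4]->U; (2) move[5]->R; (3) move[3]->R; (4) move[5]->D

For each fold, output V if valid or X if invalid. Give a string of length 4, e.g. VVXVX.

Initial: LLDDLL -> [(0, 0), (-1, 0), (-2, 0), (-2, -1), (-2, -2), (-3, -2), (-4, -2)]
Fold 1: move[4]->U => LLDDUL INVALID (collision), skipped
Fold 2: move[5]->R => LLDDLR INVALID (collision), skipped
Fold 3: move[3]->R => LLDRLL INVALID (collision), skipped
Fold 4: move[5]->D => LLDDLD VALID

Answer: XXXV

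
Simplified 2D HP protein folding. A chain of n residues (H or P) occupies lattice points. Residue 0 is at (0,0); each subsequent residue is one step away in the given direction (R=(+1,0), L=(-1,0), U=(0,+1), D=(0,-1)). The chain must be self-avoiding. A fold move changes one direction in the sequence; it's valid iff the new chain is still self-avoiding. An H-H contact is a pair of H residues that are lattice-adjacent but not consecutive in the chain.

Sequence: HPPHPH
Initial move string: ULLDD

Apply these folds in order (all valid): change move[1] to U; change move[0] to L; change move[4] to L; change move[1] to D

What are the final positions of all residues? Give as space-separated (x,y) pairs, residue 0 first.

Initial moves: ULLDD
Fold: move[1]->U => UULDD (positions: [(0, 0), (0, 1), (0, 2), (-1, 2), (-1, 1), (-1, 0)])
Fold: move[0]->L => LULDD (positions: [(0, 0), (-1, 0), (-1, 1), (-2, 1), (-2, 0), (-2, -1)])
Fold: move[4]->L => LULDL (positions: [(0, 0), (-1, 0), (-1, 1), (-2, 1), (-2, 0), (-3, 0)])
Fold: move[1]->D => LDLDL (positions: [(0, 0), (-1, 0), (-1, -1), (-2, -1), (-2, -2), (-3, -2)])

Answer: (0,0) (-1,0) (-1,-1) (-2,-1) (-2,-2) (-3,-2)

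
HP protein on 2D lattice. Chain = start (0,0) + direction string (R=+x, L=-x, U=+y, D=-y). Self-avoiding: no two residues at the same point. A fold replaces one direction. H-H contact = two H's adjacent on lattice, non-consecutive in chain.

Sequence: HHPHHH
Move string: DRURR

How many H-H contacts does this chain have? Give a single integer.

Positions: [(0, 0), (0, -1), (1, -1), (1, 0), (2, 0), (3, 0)]
H-H contact: residue 0 @(0,0) - residue 3 @(1, 0)

Answer: 1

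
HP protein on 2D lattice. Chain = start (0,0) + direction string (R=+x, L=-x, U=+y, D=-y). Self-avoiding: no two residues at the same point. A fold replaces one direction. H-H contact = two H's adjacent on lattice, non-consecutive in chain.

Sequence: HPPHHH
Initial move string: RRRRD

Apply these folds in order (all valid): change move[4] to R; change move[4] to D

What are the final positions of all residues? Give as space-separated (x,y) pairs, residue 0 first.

Initial moves: RRRRD
Fold: move[4]->R => RRRRR (positions: [(0, 0), (1, 0), (2, 0), (3, 0), (4, 0), (5, 0)])
Fold: move[4]->D => RRRRD (positions: [(0, 0), (1, 0), (2, 0), (3, 0), (4, 0), (4, -1)])

Answer: (0,0) (1,0) (2,0) (3,0) (4,0) (4,-1)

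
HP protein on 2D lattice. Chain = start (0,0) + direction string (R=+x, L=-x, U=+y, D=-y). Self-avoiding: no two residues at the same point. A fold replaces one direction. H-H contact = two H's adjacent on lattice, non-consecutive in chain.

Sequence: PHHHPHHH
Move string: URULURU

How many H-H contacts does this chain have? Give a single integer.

Answer: 1

Derivation:
Positions: [(0, 0), (0, 1), (1, 1), (1, 2), (0, 2), (0, 3), (1, 3), (1, 4)]
H-H contact: residue 3 @(1,2) - residue 6 @(1, 3)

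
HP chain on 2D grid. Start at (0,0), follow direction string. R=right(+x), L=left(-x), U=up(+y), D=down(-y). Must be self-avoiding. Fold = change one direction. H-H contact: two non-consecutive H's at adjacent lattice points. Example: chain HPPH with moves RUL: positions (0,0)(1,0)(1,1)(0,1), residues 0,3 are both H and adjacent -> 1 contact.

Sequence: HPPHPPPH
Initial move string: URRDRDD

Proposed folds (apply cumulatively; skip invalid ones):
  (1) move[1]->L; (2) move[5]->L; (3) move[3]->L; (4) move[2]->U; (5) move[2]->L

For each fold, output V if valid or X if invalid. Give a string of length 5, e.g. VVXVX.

Initial: URRDRDD -> [(0, 0), (0, 1), (1, 1), (2, 1), (2, 0), (3, 0), (3, -1), (3, -2)]
Fold 1: move[1]->L => ULRDRDD INVALID (collision), skipped
Fold 2: move[5]->L => URRDRLD INVALID (collision), skipped
Fold 3: move[3]->L => URRLRDD INVALID (collision), skipped
Fold 4: move[2]->U => URUDRDD INVALID (collision), skipped
Fold 5: move[2]->L => URLDRDD INVALID (collision), skipped

Answer: XXXXX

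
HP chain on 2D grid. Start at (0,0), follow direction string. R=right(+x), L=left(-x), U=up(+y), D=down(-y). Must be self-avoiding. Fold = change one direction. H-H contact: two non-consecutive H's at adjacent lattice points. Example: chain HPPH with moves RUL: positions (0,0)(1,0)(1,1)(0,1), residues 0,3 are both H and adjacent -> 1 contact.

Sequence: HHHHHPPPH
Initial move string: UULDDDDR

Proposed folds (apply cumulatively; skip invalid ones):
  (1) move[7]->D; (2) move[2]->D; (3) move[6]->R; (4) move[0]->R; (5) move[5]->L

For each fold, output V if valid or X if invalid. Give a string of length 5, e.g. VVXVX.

Answer: VXVXX

Derivation:
Initial: UULDDDDR -> [(0, 0), (0, 1), (0, 2), (-1, 2), (-1, 1), (-1, 0), (-1, -1), (-1, -2), (0, -2)]
Fold 1: move[7]->D => UULDDDDD VALID
Fold 2: move[2]->D => UUDDDDDD INVALID (collision), skipped
Fold 3: move[6]->R => UULDDDRD VALID
Fold 4: move[0]->R => RULDDDRD INVALID (collision), skipped
Fold 5: move[5]->L => UULDDLRD INVALID (collision), skipped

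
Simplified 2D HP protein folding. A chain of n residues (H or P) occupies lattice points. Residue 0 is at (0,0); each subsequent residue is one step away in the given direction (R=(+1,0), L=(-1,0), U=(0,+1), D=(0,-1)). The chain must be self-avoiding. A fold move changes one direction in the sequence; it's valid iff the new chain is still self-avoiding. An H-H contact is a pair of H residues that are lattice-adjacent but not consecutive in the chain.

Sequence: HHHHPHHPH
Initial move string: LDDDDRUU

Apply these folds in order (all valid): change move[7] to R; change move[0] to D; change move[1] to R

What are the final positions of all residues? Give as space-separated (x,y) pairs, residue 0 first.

Answer: (0,0) (0,-1) (1,-1) (1,-2) (1,-3) (1,-4) (2,-4) (2,-3) (3,-3)

Derivation:
Initial moves: LDDDDRUU
Fold: move[7]->R => LDDDDRUR (positions: [(0, 0), (-1, 0), (-1, -1), (-1, -2), (-1, -3), (-1, -4), (0, -4), (0, -3), (1, -3)])
Fold: move[0]->D => DDDDDRUR (positions: [(0, 0), (0, -1), (0, -2), (0, -3), (0, -4), (0, -5), (1, -5), (1, -4), (2, -4)])
Fold: move[1]->R => DRDDDRUR (positions: [(0, 0), (0, -1), (1, -1), (1, -2), (1, -3), (1, -4), (2, -4), (2, -3), (3, -3)])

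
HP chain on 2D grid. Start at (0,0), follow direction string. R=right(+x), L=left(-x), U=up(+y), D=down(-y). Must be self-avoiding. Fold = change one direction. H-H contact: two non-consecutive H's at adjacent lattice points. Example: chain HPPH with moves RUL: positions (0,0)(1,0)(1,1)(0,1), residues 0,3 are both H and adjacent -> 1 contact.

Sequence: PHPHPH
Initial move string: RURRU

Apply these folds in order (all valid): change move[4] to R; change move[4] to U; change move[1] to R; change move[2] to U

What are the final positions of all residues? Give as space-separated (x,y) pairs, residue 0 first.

Initial moves: RURRU
Fold: move[4]->R => RURRR (positions: [(0, 0), (1, 0), (1, 1), (2, 1), (3, 1), (4, 1)])
Fold: move[4]->U => RURRU (positions: [(0, 0), (1, 0), (1, 1), (2, 1), (3, 1), (3, 2)])
Fold: move[1]->R => RRRRU (positions: [(0, 0), (1, 0), (2, 0), (3, 0), (4, 0), (4, 1)])
Fold: move[2]->U => RRURU (positions: [(0, 0), (1, 0), (2, 0), (2, 1), (3, 1), (3, 2)])

Answer: (0,0) (1,0) (2,0) (2,1) (3,1) (3,2)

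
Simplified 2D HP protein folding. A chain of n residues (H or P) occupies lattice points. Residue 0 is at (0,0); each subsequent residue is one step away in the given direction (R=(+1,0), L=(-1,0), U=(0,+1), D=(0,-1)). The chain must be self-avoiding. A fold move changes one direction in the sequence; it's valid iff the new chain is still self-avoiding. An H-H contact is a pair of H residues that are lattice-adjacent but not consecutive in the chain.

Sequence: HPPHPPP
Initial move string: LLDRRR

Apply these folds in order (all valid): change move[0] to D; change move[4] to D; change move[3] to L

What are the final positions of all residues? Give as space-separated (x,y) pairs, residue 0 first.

Answer: (0,0) (0,-1) (-1,-1) (-1,-2) (-2,-2) (-2,-3) (-1,-3)

Derivation:
Initial moves: LLDRRR
Fold: move[0]->D => DLDRRR (positions: [(0, 0), (0, -1), (-1, -1), (-1, -2), (0, -2), (1, -2), (2, -2)])
Fold: move[4]->D => DLDRDR (positions: [(0, 0), (0, -1), (-1, -1), (-1, -2), (0, -2), (0, -3), (1, -3)])
Fold: move[3]->L => DLDLDR (positions: [(0, 0), (0, -1), (-1, -1), (-1, -2), (-2, -2), (-2, -3), (-1, -3)])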